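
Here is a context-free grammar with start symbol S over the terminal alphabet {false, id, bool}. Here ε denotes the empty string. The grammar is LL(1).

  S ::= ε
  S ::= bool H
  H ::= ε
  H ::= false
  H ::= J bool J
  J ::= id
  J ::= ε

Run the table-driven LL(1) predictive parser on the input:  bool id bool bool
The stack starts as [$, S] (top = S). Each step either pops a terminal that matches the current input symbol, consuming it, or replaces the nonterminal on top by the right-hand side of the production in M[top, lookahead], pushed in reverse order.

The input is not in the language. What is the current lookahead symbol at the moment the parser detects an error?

bool

step 1: stack=$ S  input=bool id bool bool $  — expand S ::= bool H
step 2: stack=$ H bool  input=bool id bool bool $  — match bool
step 3: stack=$ H  input=id bool bool $  — expand H ::= J bool J
step 4: stack=$ J bool J  input=id bool bool $  — expand J ::= id
step 5: stack=$ J bool id  input=id bool bool $  — match id
step 6: stack=$ J bool  input=bool bool $  — match bool
step 7: stack=$ J  input=bool $  — expand J ::= ε
step 8: stack=$  input=bool $  — error: stack empty but input remains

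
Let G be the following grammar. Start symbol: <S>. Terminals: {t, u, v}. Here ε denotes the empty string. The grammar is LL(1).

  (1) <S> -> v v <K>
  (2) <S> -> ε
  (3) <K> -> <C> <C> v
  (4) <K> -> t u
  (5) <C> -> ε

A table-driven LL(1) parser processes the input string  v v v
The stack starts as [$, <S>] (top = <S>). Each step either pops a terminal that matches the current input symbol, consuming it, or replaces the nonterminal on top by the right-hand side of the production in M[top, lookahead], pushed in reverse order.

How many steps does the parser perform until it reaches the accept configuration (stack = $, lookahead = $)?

step 1: stack=$ <S>  input=v v v $  — expand <S> -> v v <K>
step 2: stack=$ <K> v v  input=v v v $  — match v
step 3: stack=$ <K> v  input=v v $  — match v
step 4: stack=$ <K>  input=v $  — expand <K> -> <C> <C> v
step 5: stack=$ v <C> <C>  input=v $  — expand <C> -> ε
step 6: stack=$ v <C>  input=v $  — expand <C> -> ε
step 7: stack=$ v  input=v $  — match v
Accept reached after 7 steps.

7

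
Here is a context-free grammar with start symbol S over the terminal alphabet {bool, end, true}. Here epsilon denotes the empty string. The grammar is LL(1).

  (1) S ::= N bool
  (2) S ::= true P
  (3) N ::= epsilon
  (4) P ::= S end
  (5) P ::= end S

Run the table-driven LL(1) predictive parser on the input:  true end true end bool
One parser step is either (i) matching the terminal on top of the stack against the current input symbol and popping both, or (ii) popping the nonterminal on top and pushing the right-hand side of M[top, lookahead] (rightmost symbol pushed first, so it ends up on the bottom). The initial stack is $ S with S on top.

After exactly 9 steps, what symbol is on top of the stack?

step 1: stack=$ S  input=true end true end bool $  — expand S ::= true P
step 2: stack=$ P true  input=true end true end bool $  — match true
step 3: stack=$ P  input=end true end bool $  — expand P ::= end S
step 4: stack=$ S end  input=end true end bool $  — match end
step 5: stack=$ S  input=true end bool $  — expand S ::= true P
step 6: stack=$ P true  input=true end bool $  — match true
step 7: stack=$ P  input=end bool $  — expand P ::= end S
step 8: stack=$ S end  input=end bool $  — match end
step 9: stack=$ S  input=bool $  — expand S ::= N bool
Stack after step 9: $ bool N (top = N).

N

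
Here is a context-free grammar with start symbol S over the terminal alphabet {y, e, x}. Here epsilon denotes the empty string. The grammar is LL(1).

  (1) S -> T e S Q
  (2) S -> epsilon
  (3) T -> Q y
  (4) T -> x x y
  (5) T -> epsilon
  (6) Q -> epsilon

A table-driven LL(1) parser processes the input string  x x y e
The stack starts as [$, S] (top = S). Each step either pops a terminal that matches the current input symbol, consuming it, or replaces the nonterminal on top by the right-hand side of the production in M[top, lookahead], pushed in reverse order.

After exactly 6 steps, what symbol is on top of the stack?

step 1: stack=$ S  input=x x y e $  — expand S -> T e S Q
step 2: stack=$ Q S e T  input=x x y e $  — expand T -> x x y
step 3: stack=$ Q S e y x x  input=x x y e $  — match x
step 4: stack=$ Q S e y x  input=x y e $  — match x
step 5: stack=$ Q S e y  input=y e $  — match y
step 6: stack=$ Q S e  input=e $  — match e
Stack after step 6: $ Q S (top = S).

S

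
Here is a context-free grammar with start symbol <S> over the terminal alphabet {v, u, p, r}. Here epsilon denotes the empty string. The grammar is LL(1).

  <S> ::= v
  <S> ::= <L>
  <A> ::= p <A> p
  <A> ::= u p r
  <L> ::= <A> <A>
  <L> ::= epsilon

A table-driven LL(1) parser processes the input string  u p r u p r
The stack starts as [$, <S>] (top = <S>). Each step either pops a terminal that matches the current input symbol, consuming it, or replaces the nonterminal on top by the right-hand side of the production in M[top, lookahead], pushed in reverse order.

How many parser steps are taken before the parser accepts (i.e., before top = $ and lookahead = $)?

step 1: stack=$ <S>  input=u p r u p r $  — expand <S> ::= <L>
step 2: stack=$ <L>  input=u p r u p r $  — expand <L> ::= <A> <A>
step 3: stack=$ <A> <A>  input=u p r u p r $  — expand <A> ::= u p r
step 4: stack=$ <A> r p u  input=u p r u p r $  — match u
step 5: stack=$ <A> r p  input=p r u p r $  — match p
step 6: stack=$ <A> r  input=r u p r $  — match r
step 7: stack=$ <A>  input=u p r $  — expand <A> ::= u p r
step 8: stack=$ r p u  input=u p r $  — match u
step 9: stack=$ r p  input=p r $  — match p
step 10: stack=$ r  input=r $  — match r
Accept reached after 10 steps.

10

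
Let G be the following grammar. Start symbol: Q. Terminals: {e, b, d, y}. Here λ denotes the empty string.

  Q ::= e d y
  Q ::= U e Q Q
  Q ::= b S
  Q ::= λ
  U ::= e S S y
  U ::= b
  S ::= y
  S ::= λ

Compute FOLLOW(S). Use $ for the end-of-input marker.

{$, b, e, y}

FIRST(U) = {b, e}
FIRST(S) = {λ, y}
FIRST(Q) = {λ, b, e}  (via U e Q Q)
FOLLOW(Q) includes $ since Q is the start symbol.
FOLLOW(Q): in Q::=U e Q Q (occurrence 1), Q is followed by Q with FIRST {λ, b, e}; in Q::=U e Q Q (occurrence 1), the suffix after Q is nullable (adds nothing new); in Q::=U e Q Q (occurrence 2), the suffix after Q is empty (adds nothing new). Thus FOLLOW(Q) = {$, b, e}.
FOLLOW(U): in Q::=U e Q Q, U is followed by e Q Q with FIRST {e}. Thus FOLLOW(U) = {e}.
FOLLOW(S): in Q::=b S, the suffix after S is empty, so FOLLOW(S) ⊇ FOLLOW(Q) = {$, b, e}; in U::=e S S y (occurrence 1), S is followed by S y with FIRST {y}; in U::=e S S y (occurrence 2), S is followed by y with FIRST {y}. Thus FOLLOW(S) = {$, b, e, y}.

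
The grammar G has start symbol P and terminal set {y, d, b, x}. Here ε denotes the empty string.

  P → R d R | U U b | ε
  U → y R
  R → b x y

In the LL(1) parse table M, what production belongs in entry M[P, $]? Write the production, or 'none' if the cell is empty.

P → ε

FIRST(U): from U→y R we get {y}. So FIRST(U) = {y}.
FIRST(R): from R→b x y we get {b}. So FIRST(R) = {b}.
FIRST(P): from P→R d R we get {b}; from P→U U b we get {y}; from P→ε we get {ε}. So FIRST(P) = {ε, b, y}.
FOLLOW(P) includes $ since P is the start symbol.
FOLLOW(P): P appears on no right-hand side. Thus FOLLOW(P) = {$}.
For P → R d R: FIRST(R d R) = {b}, so it goes in M[P, t] for t ∈ {b}.
For P → U U b: FIRST(U U b) = {y}, so it goes in M[P, t] for t ∈ {y}.
For P → ε: FIRST(ε) = {ε}, so it goes in M[P, t] for t ∈ {}; since ε ∈ FIRST, also for every t ∈ FOLLOW(P) = {$}.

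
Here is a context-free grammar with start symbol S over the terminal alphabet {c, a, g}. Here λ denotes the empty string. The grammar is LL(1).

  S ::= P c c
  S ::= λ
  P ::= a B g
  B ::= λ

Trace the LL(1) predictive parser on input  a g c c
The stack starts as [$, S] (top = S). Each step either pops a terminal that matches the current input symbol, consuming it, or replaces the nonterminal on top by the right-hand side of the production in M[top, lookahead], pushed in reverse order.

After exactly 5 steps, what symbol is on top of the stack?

step 1: stack=$ S  input=a g c c $  — expand S ::= P c c
step 2: stack=$ c c P  input=a g c c $  — expand P ::= a B g
step 3: stack=$ c c g B a  input=a g c c $  — match a
step 4: stack=$ c c g B  input=g c c $  — expand B ::= λ
step 5: stack=$ c c g  input=g c c $  — match g
Stack after step 5: $ c c (top = c).

c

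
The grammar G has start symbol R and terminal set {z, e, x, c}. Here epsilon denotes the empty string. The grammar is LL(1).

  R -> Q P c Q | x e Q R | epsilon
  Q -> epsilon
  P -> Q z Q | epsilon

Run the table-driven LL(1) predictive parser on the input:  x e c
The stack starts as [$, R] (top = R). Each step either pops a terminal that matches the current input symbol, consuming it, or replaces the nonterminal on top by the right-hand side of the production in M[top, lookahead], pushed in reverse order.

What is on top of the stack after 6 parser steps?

     Stack      Input    Action
  1  $ R        x e c $  expand R -> x e Q R
  2  $ R Q e x  x e c $  match x
  3  $ R Q e    e c $    match e
  4  $ R Q      c $      expand Q -> epsilon
  5  $ R        c $      expand R -> Q P c Q
  6  $ Q c P Q  c $      expand Q -> epsilon
Stack after step 6: $ Q c P (top = P).

P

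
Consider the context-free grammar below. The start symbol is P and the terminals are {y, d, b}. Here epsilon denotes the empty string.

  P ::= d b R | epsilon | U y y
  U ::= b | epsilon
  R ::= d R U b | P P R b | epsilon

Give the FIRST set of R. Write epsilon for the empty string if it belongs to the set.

{epsilon, b, d, y}

FIRST(U): from U::=b we get {b}; from U::=epsilon we get {epsilon}. So FIRST(U) = {epsilon, b}.
FIRST(P): from P::=d b R we get {d}; from P::=epsilon we get {epsilon}; from P::=U y y we get {b, y}. So FIRST(P) = {epsilon, b, d, y}.
FIRST(R): from R::=d R U b we get {d}; from R::=P P R b we get {b, d, y}; from R::=epsilon we get {epsilon}. So FIRST(R) = {epsilon, b, d, y}.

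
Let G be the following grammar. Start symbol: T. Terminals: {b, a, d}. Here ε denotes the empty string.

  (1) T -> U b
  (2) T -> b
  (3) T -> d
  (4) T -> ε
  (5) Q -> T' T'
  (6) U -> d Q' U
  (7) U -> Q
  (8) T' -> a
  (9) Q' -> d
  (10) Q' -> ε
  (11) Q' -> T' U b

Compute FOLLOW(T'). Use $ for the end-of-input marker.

FIRST(T'): from T'->a we get {a}. So FIRST(T') = {a}.
FIRST(Q): from Q->T' T' we get {a}. So FIRST(Q) = {a}.
FIRST(Q'): from Q'->d we get {d}; from Q'->ε we get {ε}; from Q'->T' U b we get {a}. So FIRST(Q') = {ε, a, d}.
FIRST(U): from U->d Q' U we get {d}; from U->Q we get {a}. So FIRST(U) = {a, d}.
FIRST(T): from T->U b we get {a, d}; from T->b we get {b}; from T->d we get {d}; from T->ε we get {ε}. So FIRST(T) = {ε, a, b, d}.
FOLLOW(T) includes $ since T is the start symbol.
FOLLOW(T): T appears on no right-hand side. Thus FOLLOW(T) = {$}.
FOLLOW(U): in T->U b, U is followed by b with FIRST {b}; in U->d Q' U, the suffix after U is empty (adds nothing new); in Q'->T' U b, U is followed by b with FIRST {b}. Thus FOLLOW(U) = {b}.
FOLLOW(Q): in U->Q, the suffix after Q is empty, so FOLLOW(Q) ⊇ FOLLOW(U) = {b}. Thus FOLLOW(Q) = {b}.
FOLLOW(T'): in Q->T' T' (occurrence 1), T' is followed by T' with FIRST {a}; in Q->T' T' (occurrence 2), the suffix after T' is empty, so FOLLOW(T') ⊇ FOLLOW(Q) = {b}; in Q'->T' U b, T' is followed by U b with FIRST {a, d}. Thus FOLLOW(T') = {a, b, d}.
FOLLOW(Q'): in U->d Q' U, Q' is followed by U with FIRST {a, d}. Thus FOLLOW(Q') = {a, d}.

{a, b, d}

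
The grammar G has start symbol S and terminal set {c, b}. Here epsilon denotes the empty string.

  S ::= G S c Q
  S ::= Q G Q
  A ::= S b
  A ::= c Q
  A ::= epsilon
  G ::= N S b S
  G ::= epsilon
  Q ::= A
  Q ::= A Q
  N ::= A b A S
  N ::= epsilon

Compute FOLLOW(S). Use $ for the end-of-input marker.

{$, b, c}

FIRST(S) = {epsilon, b, c}  (via G S c Q, Q G Q)
FIRST(A) = {epsilon, b, c}  (via S b)
FIRST(Q) = {epsilon, b, c}  (via A, A Q)
FIRST(N) = {epsilon, b, c}  (via A b A S)
FIRST(G) = {epsilon, b, c}  (via N S b S)
FOLLOW(S) includes $ since S is the start symbol.
FOLLOW(N): in G::=N S b S, N is followed by S b S with FIRST {b, c}. Thus FOLLOW(N) = {b, c}.
FOLLOW(S): in S::=G S c Q, S is followed by c Q with FIRST {c}; in A::=S b, S is followed by b with FIRST {b}; in G::=N S b S (occurrence 1), S is followed by b S with FIRST {b}; in G::=N S b S (occurrence 2), the suffix after S is empty, so FOLLOW(S) ⊇ FOLLOW(G) = {$, b, c}; in N::=A b A S, the suffix after S is empty, so FOLLOW(S) ⊇ FOLLOW(N) = {b, c}. Thus FOLLOW(S) = {$, b, c}.
FOLLOW(G): in S::=G S c Q, G is followed by S c Q with FIRST {b, c}; in S::=Q G Q, G is followed by Q with FIRST {epsilon, b, c}; in S::=Q G Q, the suffix after G is nullable, so FOLLOW(G) ⊇ FOLLOW(S) = {$, b, c}. Thus FOLLOW(G) = {$, b, c}.
FOLLOW(A): in Q::=A, the suffix after A is empty, so FOLLOW(A) ⊇ FOLLOW(Q) = {$, b, c}; in Q::=A Q, A is followed by Q with FIRST {epsilon, b, c}; in Q::=A Q, the suffix after A is nullable, so FOLLOW(A) ⊇ FOLLOW(Q) = {$, b, c}; in N::=A b A S (occurrence 1), A is followed by b A S with FIRST {b}; in N::=A b A S (occurrence 2), A is followed by S with FIRST {epsilon, b, c}; in N::=A b A S (occurrence 2), the suffix after A is nullable, so FOLLOW(A) ⊇ FOLLOW(N) = {b, c}. Thus FOLLOW(A) = {$, b, c}.
FOLLOW(Q): in S::=G S c Q, the suffix after Q is empty, so FOLLOW(Q) ⊇ FOLLOW(S) = {$, b, c}; in S::=Q G Q (occurrence 1), Q is followed by G Q with FIRST {epsilon, b, c}; in S::=Q G Q (occurrence 1), the suffix after Q is nullable, so FOLLOW(Q) ⊇ FOLLOW(S) = {$, b, c}; in S::=Q G Q (occurrence 2), the suffix after Q is empty, so FOLLOW(Q) ⊇ FOLLOW(S) = {$, b, c}; in A::=c Q, the suffix after Q is empty, so FOLLOW(Q) ⊇ FOLLOW(A) = {$, b, c}; in Q::=A Q, the suffix after Q is empty (adds nothing new). Thus FOLLOW(Q) = {$, b, c}.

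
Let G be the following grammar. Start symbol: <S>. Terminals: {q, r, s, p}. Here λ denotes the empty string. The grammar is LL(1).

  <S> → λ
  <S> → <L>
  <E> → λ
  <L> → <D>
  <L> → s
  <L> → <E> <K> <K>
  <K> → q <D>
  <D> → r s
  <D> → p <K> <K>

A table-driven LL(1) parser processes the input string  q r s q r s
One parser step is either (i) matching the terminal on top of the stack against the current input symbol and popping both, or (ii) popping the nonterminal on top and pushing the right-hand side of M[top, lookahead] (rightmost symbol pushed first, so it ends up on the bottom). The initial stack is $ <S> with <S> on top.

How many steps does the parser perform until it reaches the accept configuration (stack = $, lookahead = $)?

step 1: stack=$ <S>  input=q r s q r s $  — expand <S> → <L>
step 2: stack=$ <L>  input=q r s q r s $  — expand <L> → <E> <K> <K>
step 3: stack=$ <K> <K> <E>  input=q r s q r s $  — expand <E> → λ
step 4: stack=$ <K> <K>  input=q r s q r s $  — expand <K> → q <D>
step 5: stack=$ <K> <D> q  input=q r s q r s $  — match q
step 6: stack=$ <K> <D>  input=r s q r s $  — expand <D> → r s
step 7: stack=$ <K> s r  input=r s q r s $  — match r
step 8: stack=$ <K> s  input=s q r s $  — match s
step 9: stack=$ <K>  input=q r s $  — expand <K> → q <D>
step 10: stack=$ <D> q  input=q r s $  — match q
step 11: stack=$ <D>  input=r s $  — expand <D> → r s
step 12: stack=$ s r  input=r s $  — match r
step 13: stack=$ s  input=s $  — match s
Accept reached after 13 steps.

13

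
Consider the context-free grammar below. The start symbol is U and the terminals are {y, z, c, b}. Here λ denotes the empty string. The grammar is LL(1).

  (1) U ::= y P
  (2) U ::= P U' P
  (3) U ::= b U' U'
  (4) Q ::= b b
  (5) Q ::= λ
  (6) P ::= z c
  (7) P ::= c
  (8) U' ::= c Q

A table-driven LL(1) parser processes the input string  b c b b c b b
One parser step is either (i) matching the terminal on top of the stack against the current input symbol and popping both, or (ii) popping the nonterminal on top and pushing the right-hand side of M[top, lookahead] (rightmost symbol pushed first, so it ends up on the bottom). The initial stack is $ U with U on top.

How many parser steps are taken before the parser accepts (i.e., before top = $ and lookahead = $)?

12

step 1: stack=$ U  input=b c b b c b b $  — expand U ::= b U' U'
step 2: stack=$ U' U' b  input=b c b b c b b $  — match b
step 3: stack=$ U' U'  input=c b b c b b $  — expand U' ::= c Q
step 4: stack=$ U' Q c  input=c b b c b b $  — match c
step 5: stack=$ U' Q  input=b b c b b $  — expand Q ::= b b
step 6: stack=$ U' b b  input=b b c b b $  — match b
step 7: stack=$ U' b  input=b c b b $  — match b
step 8: stack=$ U'  input=c b b $  — expand U' ::= c Q
step 9: stack=$ Q c  input=c b b $  — match c
step 10: stack=$ Q  input=b b $  — expand Q ::= b b
step 11: stack=$ b b  input=b b $  — match b
step 12: stack=$ b  input=b $  — match b
Accept reached after 12 steps.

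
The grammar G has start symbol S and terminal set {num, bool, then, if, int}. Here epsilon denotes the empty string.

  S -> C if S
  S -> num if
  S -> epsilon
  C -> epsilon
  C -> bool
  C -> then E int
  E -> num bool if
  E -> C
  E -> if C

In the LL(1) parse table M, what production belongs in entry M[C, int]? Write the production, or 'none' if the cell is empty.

C -> epsilon

FIRST(C) = {epsilon, bool, then}
FIRST(S) = {epsilon, bool, if, num, then}  (via C if S)
FIRST(E) = {epsilon, bool, if, num, then}  (via C)
FOLLOW(S) includes $ since S is the start symbol.
FOLLOW(E): in C->then E int, E is followed by int with FIRST {int}. Thus FOLLOW(E) = {int}.
FOLLOW(C): in S->C if S, C is followed by if S with FIRST {if}; in E->C, the suffix after C is empty, so FOLLOW(C) ⊇ FOLLOW(E) = {int}; in E->if C, the suffix after C is empty, so FOLLOW(C) ⊇ FOLLOW(E) = {int}. Thus FOLLOW(C) = {if, int}.
For C -> epsilon: FIRST(epsilon) = {epsilon}, so it goes in M[C, t] for t ∈ {}; since epsilon ∈ FIRST, also for every t ∈ FOLLOW(C) = {if, int}.
For C -> bool: FIRST(bool) = {bool}, so it goes in M[C, t] for t ∈ {bool}.
For C -> then E int: FIRST(then E int) = {then}, so it goes in M[C, t] for t ∈ {then}.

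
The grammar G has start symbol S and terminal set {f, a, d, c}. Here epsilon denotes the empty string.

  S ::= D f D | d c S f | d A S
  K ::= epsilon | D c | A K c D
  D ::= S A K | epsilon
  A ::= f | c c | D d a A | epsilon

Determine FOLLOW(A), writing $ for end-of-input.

{$, c, d, f}

FIRST(S): from S::=D f D we get {d, f}; from S::=d c S f we get {d}; from S::=d A S we get {d}. So FIRST(S) = {d, f}.
FIRST(D): from D::=S A K we get {d, f}; from D::=epsilon we get {epsilon}. So FIRST(D) = {epsilon, d, f}.
FIRST(A): from A::=f we get {f}; from A::=c c we get {c}; from A::=D d a A we get {d, f}; from A::=epsilon we get {epsilon}. So FIRST(A) = {epsilon, c, d, f}.
FIRST(K): from K::=epsilon we get {epsilon}; from K::=D c we get {c, d, f}; from K::=A K c D we get {c, d, f}. So FIRST(K) = {epsilon, c, d, f}.
FOLLOW(S) includes $ since S is the start symbol.
FOLLOW(S): in S::=d c S f, S is followed by f with FIRST {f}; in S::=d A S, the suffix after S is empty (adds nothing new); in D::=S A K, S is followed by A K with FIRST {epsilon, c, d, f}; in D::=S A K, the suffix after S is nullable, so FOLLOW(S) ⊇ FOLLOW(D) = {$, c, d, f}. Thus FOLLOW(S) = {$, c, d, f}.
FOLLOW(K): in K::=A K c D, K is followed by c D with FIRST {c}; in D::=S A K, the suffix after K is empty, so FOLLOW(K) ⊇ FOLLOW(D) = {$, c, d, f}. Thus FOLLOW(K) = {$, c, d, f}.
FOLLOW(D): in S::=D f D (occurrence 1), D is followed by f D with FIRST {f}; in S::=D f D (occurrence 2), the suffix after D is empty, so FOLLOW(D) ⊇ FOLLOW(S) = {$, c, d, f}; in K::=D c, D is followed by c with FIRST {c}; in K::=A K c D, the suffix after D is empty, so FOLLOW(D) ⊇ FOLLOW(K) = {$, c, d, f}; in A::=D d a A, D is followed by d a A with FIRST {d}. Thus FOLLOW(D) = {$, c, d, f}.
FOLLOW(A): in S::=d A S, A is followed by S with FIRST {d, f}; in K::=A K c D, A is followed by K c D with FIRST {c, d, f}; in D::=S A K, A is followed by K with FIRST {epsilon, c, d, f}; in D::=S A K, the suffix after A is nullable, so FOLLOW(A) ⊇ FOLLOW(D) = {$, c, d, f}; in A::=D d a A, the suffix after A is empty (adds nothing new). Thus FOLLOW(A) = {$, c, d, f}.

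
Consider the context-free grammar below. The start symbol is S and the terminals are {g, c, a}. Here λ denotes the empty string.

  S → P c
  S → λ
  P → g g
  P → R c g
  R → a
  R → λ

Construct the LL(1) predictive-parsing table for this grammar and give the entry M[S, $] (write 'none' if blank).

FIRST(R) = {λ, a}
FIRST(P) = {a, c, g}  (via R c g)
FIRST(S) = {λ, a, c, g}  (via P c)
FOLLOW(S) includes $ since S is the start symbol.
FOLLOW(S): S appears on no right-hand side. Thus FOLLOW(S) = {$}.
For S → P c: FIRST(P c) = {a, c, g}, so it goes in M[S, t] for t ∈ {a, c, g}.
For S → λ: FIRST(λ) = {λ}, so it goes in M[S, t] for t ∈ {}; since λ ∈ FIRST, also for every t ∈ FOLLOW(S) = {$}.

S → λ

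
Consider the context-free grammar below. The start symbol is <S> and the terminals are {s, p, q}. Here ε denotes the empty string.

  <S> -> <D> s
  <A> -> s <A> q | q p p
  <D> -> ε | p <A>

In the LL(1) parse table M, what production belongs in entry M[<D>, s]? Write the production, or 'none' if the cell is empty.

FIRST(<A>) = {q, s}
FIRST(<D>) = {ε, p}
FIRST(<S>) = {p, s}  (via <D> s)
FOLLOW(<S>) includes $ since <S> is the start symbol.
FOLLOW(<D>): in <S>-><D> s, <D> is followed by s with FIRST {s}. Thus FOLLOW(<D>) = {s}.
For <D> -> ε: FIRST(ε) = {ε}, so it goes in M[<D>, t] for t ∈ {}; since ε ∈ FIRST, also for every t ∈ FOLLOW(<D>) = {s}.
For <D> -> p <A>: FIRST(p <A>) = {p}, so it goes in M[<D>, t] for t ∈ {p}.

<D> -> ε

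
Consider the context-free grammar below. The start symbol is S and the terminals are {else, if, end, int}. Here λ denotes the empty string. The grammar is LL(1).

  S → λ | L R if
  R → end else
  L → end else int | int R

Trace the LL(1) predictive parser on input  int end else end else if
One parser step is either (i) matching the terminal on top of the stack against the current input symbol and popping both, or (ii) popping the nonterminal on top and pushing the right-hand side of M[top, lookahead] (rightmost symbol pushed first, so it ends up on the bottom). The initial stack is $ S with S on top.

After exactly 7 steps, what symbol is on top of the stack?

     Stack            Input                       Action
  1  $ S              int end else end else if $  expand S → L R if
  2  $ if R L         int end else end else if $  expand L → int R
  3  $ if R R int     int end else end else if $  match int
  4  $ if R R         end else end else if $      expand R → end else
  5  $ if R else end  end else end else if $      match end
  6  $ if R else      else end else if $          match else
  7  $ if R           end else if $               expand R → end else
Stack after step 7: $ if else end (top = end).

end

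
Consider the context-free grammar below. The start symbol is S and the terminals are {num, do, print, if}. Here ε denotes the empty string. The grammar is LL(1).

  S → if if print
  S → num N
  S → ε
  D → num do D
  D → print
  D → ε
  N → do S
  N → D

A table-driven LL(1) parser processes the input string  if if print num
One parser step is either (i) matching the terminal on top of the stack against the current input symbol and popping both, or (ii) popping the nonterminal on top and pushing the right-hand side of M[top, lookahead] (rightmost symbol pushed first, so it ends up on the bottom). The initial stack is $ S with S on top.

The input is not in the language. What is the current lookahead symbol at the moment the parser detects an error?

     Stack          Input              Action
  1  $ S            if if print num $  expand S → if if print
  2  $ print if if  if if print num $  match if
  3  $ print if     if print num $     match if
  4  $ print        print num $        match print
  5  $              num $              error: stack empty but input remains

num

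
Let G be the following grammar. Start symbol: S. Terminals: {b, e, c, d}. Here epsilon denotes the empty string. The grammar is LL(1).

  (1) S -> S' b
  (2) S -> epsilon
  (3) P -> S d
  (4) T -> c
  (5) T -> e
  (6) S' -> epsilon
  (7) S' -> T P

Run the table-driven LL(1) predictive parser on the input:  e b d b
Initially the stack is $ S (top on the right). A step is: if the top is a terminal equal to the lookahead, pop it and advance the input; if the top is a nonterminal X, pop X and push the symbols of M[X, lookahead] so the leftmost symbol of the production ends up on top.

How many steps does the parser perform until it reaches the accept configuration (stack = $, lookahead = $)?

step 1: stack=$ S  input=e b d b $  — expand S -> S' b
step 2: stack=$ b S'  input=e b d b $  — expand S' -> T P
step 3: stack=$ b P T  input=e b d b $  — expand T -> e
step 4: stack=$ b P e  input=e b d b $  — match e
step 5: stack=$ b P  input=b d b $  — expand P -> S d
step 6: stack=$ b d S  input=b d b $  — expand S -> S' b
step 7: stack=$ b d b S'  input=b d b $  — expand S' -> epsilon
step 8: stack=$ b d b  input=b d b $  — match b
step 9: stack=$ b d  input=d b $  — match d
step 10: stack=$ b  input=b $  — match b
Accept reached after 10 steps.

10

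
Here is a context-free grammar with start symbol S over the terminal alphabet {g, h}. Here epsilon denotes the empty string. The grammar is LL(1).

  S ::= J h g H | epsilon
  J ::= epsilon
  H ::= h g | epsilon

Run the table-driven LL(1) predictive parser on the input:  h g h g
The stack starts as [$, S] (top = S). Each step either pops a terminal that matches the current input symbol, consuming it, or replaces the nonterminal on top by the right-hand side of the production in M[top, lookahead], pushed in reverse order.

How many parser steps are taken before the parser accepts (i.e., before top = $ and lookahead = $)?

step 1: stack=$ S  input=h g h g $  — expand S ::= J h g H
step 2: stack=$ H g h J  input=h g h g $  — expand J ::= epsilon
step 3: stack=$ H g h  input=h g h g $  — match h
step 4: stack=$ H g  input=g h g $  — match g
step 5: stack=$ H  input=h g $  — expand H ::= h g
step 6: stack=$ g h  input=h g $  — match h
step 7: stack=$ g  input=g $  — match g
Accept reached after 7 steps.

7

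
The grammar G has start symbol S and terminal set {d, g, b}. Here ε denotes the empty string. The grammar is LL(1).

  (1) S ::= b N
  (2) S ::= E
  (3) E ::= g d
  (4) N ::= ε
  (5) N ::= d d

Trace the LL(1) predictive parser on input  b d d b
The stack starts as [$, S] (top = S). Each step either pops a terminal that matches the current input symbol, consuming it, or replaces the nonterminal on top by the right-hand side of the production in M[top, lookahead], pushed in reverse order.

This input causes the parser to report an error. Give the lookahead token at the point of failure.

b

step 1: stack=$ S  input=b d d b $  — expand S ::= b N
step 2: stack=$ N b  input=b d d b $  — match b
step 3: stack=$ N  input=d d b $  — expand N ::= d d
step 4: stack=$ d d  input=d d b $  — match d
step 5: stack=$ d  input=d b $  — match d
step 6: stack=$  input=b $  — error: stack empty but input remains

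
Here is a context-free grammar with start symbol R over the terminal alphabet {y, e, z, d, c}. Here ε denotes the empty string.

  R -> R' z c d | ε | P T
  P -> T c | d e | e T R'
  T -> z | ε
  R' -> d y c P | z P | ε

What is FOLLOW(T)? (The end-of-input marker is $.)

{$, c, d, z}

FIRST(T): from T->z we get {z}; from T->ε we get {ε}. So FIRST(T) = {ε, z}.
FIRST(R'): from R'->d y c P we get {d}; from R'->z P we get {z}; from R'->ε we get {ε}. So FIRST(R') = {ε, d, z}.
FIRST(P): from P->T c we get {c, z}; from P->d e we get {d}; from P->e T R' we get {e}. So FIRST(P) = {c, d, e, z}.
FIRST(R): from R->R' z c d we get {d, z}; from R->ε we get {ε}; from R->P T we get {c, d, e, z}. So FIRST(R) = {ε, c, d, e, z}.
FOLLOW(R) includes $ since R is the start symbol.
FOLLOW(R): R appears on no right-hand side. Thus FOLLOW(R) = {$}.
FOLLOW(P): in R->P T, P is followed by T with FIRST {ε, z}; in R->P T, the suffix after P is nullable, so FOLLOW(P) ⊇ FOLLOW(R) = {$}; in R'->d y c P, the suffix after P is empty, so FOLLOW(P) ⊇ FOLLOW(R') = {$, z}; in R'->z P, the suffix after P is empty, so FOLLOW(P) ⊇ FOLLOW(R') = {$, z}. Thus FOLLOW(P) = {$, z}.
FOLLOW(T): in R->P T, the suffix after T is empty, so FOLLOW(T) ⊇ FOLLOW(R) = {$}; in P->T c, T is followed by c with FIRST {c}; in P->e T R', T is followed by R' with FIRST {ε, d, z}; in P->e T R', the suffix after T is nullable, so FOLLOW(T) ⊇ FOLLOW(P) = {$, z}. Thus FOLLOW(T) = {$, c, d, z}.
FOLLOW(R'): in R->R' z c d, R' is followed by z c d with FIRST {z}; in P->e T R', the suffix after R' is empty, so FOLLOW(R') ⊇ FOLLOW(P) = {$, z}. Thus FOLLOW(R') = {$, z}.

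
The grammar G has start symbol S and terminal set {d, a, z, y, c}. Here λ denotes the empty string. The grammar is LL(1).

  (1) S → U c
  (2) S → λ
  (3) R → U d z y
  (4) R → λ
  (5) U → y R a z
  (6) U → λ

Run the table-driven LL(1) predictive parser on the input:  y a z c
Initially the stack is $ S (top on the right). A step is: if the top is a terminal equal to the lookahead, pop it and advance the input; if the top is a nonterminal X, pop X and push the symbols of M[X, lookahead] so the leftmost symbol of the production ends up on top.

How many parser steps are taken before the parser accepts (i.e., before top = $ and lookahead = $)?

7

step 1: stack=$ S  input=y a z c $  — expand S → U c
step 2: stack=$ c U  input=y a z c $  — expand U → y R a z
step 3: stack=$ c z a R y  input=y a z c $  — match y
step 4: stack=$ c z a R  input=a z c $  — expand R → λ
step 5: stack=$ c z a  input=a z c $  — match a
step 6: stack=$ c z  input=z c $  — match z
step 7: stack=$ c  input=c $  — match c
Accept reached after 7 steps.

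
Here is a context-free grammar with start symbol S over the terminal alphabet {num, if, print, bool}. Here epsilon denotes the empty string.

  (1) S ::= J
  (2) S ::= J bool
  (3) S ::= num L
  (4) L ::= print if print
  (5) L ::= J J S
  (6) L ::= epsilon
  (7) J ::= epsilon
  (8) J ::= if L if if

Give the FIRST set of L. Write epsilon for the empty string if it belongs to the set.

FIRST(J): from J::=epsilon we get {epsilon}; from J::=if L if if we get {if}. So FIRST(J) = {epsilon, if}.
FIRST(S): from S::=J we get {epsilon, if}; from S::=J bool we get {bool, if}; from S::=num L we get {num}. So FIRST(S) = {epsilon, bool, if, num}.
FIRST(L): from L::=print if print we get {print}; from L::=J J S we get {epsilon, bool, if, num}; from L::=epsilon we get {epsilon}. So FIRST(L) = {epsilon, bool, if, num, print}.

{epsilon, bool, if, num, print}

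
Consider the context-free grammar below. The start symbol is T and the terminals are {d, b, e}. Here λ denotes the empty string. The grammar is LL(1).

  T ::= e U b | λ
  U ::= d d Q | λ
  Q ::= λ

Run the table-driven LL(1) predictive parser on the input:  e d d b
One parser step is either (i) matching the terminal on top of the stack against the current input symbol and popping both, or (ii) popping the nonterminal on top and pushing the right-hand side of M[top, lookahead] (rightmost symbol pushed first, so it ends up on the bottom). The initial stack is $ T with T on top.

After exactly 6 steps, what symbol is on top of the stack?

step 1: stack=$ T  input=e d d b $  — expand T ::= e U b
step 2: stack=$ b U e  input=e d d b $  — match e
step 3: stack=$ b U  input=d d b $  — expand U ::= d d Q
step 4: stack=$ b Q d d  input=d d b $  — match d
step 5: stack=$ b Q d  input=d b $  — match d
step 6: stack=$ b Q  input=b $  — expand Q ::= λ
Stack after step 6: $ b (top = b).

b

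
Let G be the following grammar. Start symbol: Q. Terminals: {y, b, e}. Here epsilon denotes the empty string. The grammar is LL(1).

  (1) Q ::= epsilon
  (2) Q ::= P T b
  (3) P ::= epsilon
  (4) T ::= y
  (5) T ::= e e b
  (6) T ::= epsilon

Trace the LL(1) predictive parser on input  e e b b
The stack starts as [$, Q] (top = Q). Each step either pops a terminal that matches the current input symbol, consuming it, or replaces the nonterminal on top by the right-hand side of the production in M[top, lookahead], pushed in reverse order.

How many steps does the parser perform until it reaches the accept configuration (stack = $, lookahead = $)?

     Stack      Input      Action
  1  $ Q        e e b b $  expand Q ::= P T b
  2  $ b T P    e e b b $  expand P ::= epsilon
  3  $ b T      e e b b $  expand T ::= e e b
  4  $ b b e e  e e b b $  match e
  5  $ b b e    e b b $    match e
  6  $ b b      b b $      match b
  7  $ b        b $        match b
Accept reached after 7 steps.

7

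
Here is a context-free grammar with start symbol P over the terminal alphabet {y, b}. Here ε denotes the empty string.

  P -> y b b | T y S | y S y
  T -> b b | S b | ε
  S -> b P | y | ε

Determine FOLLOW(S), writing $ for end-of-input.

{$, b, y}

FIRST(S) = {ε, b, y}
FIRST(T) = {ε, b, y}  (via S b)
FIRST(P) = {b, y}  (via T y S)
FOLLOW(P) includes $ since P is the start symbol.
FOLLOW(T): in P->T y S, T is followed by y S with FIRST {y}. Thus FOLLOW(T) = {y}.
FOLLOW(P): in S->b P, the suffix after P is empty, so FOLLOW(P) ⊇ FOLLOW(S) = {$, b, y}. Thus FOLLOW(P) = {$, b, y}.
FOLLOW(S): in P->T y S, the suffix after S is empty, so FOLLOW(S) ⊇ FOLLOW(P) = {$, b, y}; in P->y S y, S is followed by y with FIRST {y}; in T->S b, S is followed by b with FIRST {b}. Thus FOLLOW(S) = {$, b, y}.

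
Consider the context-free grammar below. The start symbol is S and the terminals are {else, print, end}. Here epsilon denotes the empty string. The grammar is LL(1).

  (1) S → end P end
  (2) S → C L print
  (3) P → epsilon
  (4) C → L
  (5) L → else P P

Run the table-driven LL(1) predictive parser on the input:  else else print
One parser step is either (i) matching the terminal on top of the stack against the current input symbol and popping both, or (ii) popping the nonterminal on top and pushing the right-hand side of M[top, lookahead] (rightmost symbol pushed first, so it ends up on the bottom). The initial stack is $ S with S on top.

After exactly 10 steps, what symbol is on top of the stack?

step 1: stack=$ S  input=else else print $  — expand S → C L print
step 2: stack=$ print L C  input=else else print $  — expand C → L
step 3: stack=$ print L L  input=else else print $  — expand L → else P P
step 4: stack=$ print L P P else  input=else else print $  — match else
step 5: stack=$ print L P P  input=else print $  — expand P → epsilon
step 6: stack=$ print L P  input=else print $  — expand P → epsilon
step 7: stack=$ print L  input=else print $  — expand L → else P P
step 8: stack=$ print P P else  input=else print $  — match else
step 9: stack=$ print P P  input=print $  — expand P → epsilon
step 10: stack=$ print P  input=print $  — expand P → epsilon
Stack after step 10: $ print (top = print).

print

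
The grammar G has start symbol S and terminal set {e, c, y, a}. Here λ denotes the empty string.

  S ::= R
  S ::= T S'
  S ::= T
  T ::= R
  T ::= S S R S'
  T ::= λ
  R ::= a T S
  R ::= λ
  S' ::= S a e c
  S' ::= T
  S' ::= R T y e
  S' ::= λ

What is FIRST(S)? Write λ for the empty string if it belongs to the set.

{λ, a, y}

FIRST(R): from R::=a T S we get {a}; from R::=λ we get {λ}. So FIRST(R) = {λ, a}.
FIRST(S): from S::=R we get {λ, a}; from S::=T S' we get {λ, a, y}; from S::=T we get {λ, a, y}. So FIRST(S) = {λ, a, y}.
FIRST(T): from T::=R we get {λ, a}; from T::=S S R S' we get {λ, a, y}; from T::=λ we get {λ}. So FIRST(T) = {λ, a, y}.
FIRST(S'): from S'::=S a e c we get {a, y}; from S'::=T we get {λ, a, y}; from S'::=R T y e we get {a, y}; from S'::=λ we get {λ}. So FIRST(S') = {λ, a, y}.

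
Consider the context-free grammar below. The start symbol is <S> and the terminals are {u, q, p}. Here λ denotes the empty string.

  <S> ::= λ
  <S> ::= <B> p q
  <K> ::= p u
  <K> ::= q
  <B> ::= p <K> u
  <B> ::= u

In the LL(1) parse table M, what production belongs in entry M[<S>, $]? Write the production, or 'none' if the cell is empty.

FIRST(<K>) = {p, q}
FIRST(<B>) = {p, u}
FIRST(<S>) = {λ, p, u}  (via <B> p q)
FOLLOW(<S>) includes $ since <S> is the start symbol.
FOLLOW(<S>): <S> appears on no right-hand side. Thus FOLLOW(<S>) = {$}.
For <S> ::= λ: FIRST(λ) = {λ}, so it goes in M[<S>, t] for t ∈ {}; since λ ∈ FIRST, also for every t ∈ FOLLOW(<S>) = {$}.
For <S> ::= <B> p q: FIRST(<B> p q) = {p, u}, so it goes in M[<S>, t] for t ∈ {p, u}.

<S> ::= λ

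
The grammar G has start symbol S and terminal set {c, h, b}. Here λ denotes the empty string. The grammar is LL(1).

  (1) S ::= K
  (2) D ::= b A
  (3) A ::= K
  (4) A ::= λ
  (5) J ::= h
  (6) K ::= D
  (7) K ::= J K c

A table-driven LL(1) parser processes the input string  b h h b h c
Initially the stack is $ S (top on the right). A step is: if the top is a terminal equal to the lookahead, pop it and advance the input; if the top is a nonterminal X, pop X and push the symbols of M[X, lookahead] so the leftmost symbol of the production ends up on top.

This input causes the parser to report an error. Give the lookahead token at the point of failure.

step 1: stack=$ S  input=b h h b h c $  — expand S ::= K
step 2: stack=$ K  input=b h h b h c $  — expand K ::= D
step 3: stack=$ D  input=b h h b h c $  — expand D ::= b A
step 4: stack=$ A b  input=b h h b h c $  — match b
step 5: stack=$ A  input=h h b h c $  — expand A ::= K
step 6: stack=$ K  input=h h b h c $  — expand K ::= J K c
step 7: stack=$ c K J  input=h h b h c $  — expand J ::= h
step 8: stack=$ c K h  input=h h b h c $  — match h
step 9: stack=$ c K  input=h b h c $  — expand K ::= J K c
step 10: stack=$ c c K J  input=h b h c $  — expand J ::= h
step 11: stack=$ c c K h  input=h b h c $  — match h
step 12: stack=$ c c K  input=b h c $  — expand K ::= D
step 13: stack=$ c c D  input=b h c $  — expand D ::= b A
step 14: stack=$ c c A b  input=b h c $  — match b
step 15: stack=$ c c A  input=h c $  — expand A ::= K
step 16: stack=$ c c K  input=h c $  — expand K ::= J K c
step 17: stack=$ c c c K J  input=h c $  — expand J ::= h
step 18: stack=$ c c c K h  input=h c $  — match h
step 19: stack=$ c c c K  input=c $  — error: M[K, c] is empty

c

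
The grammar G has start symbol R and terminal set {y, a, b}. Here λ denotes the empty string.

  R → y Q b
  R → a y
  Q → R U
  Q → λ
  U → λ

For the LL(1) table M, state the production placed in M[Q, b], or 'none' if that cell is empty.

Q → λ

FIRST(R) = {a, y}
FIRST(U) = {λ}
FIRST(Q) = {λ, a, y}  (via R U)
FOLLOW(R) includes $ since R is the start symbol.
FOLLOW(Q): in R→y Q b, Q is followed by b with FIRST {b}. Thus FOLLOW(Q) = {b}.
For Q → R U: FIRST(R U) = {a, y}, so it goes in M[Q, t] for t ∈ {a, y}.
For Q → λ: FIRST(λ) = {λ}, so it goes in M[Q, t] for t ∈ {}; since λ ∈ FIRST, also for every t ∈ FOLLOW(Q) = {b}.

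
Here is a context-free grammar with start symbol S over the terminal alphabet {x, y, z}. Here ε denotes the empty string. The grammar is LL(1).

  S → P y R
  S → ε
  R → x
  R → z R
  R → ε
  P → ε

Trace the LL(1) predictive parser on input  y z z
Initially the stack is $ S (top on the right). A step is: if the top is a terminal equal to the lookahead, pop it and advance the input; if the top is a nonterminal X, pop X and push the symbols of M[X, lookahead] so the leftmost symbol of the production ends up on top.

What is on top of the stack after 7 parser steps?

R

step 1: stack=$ S  input=y z z $  — expand S → P y R
step 2: stack=$ R y P  input=y z z $  — expand P → ε
step 3: stack=$ R y  input=y z z $  — match y
step 4: stack=$ R  input=z z $  — expand R → z R
step 5: stack=$ R z  input=z z $  — match z
step 6: stack=$ R  input=z $  — expand R → z R
step 7: stack=$ R z  input=z $  — match z
Stack after step 7: $ R (top = R).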